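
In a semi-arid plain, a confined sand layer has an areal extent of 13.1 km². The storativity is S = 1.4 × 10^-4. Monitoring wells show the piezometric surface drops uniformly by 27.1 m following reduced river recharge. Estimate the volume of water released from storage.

A = 13.1 km² = 1.31 × 10^7 m²
ΔV = S × A × Δh = 1.4 × 10^-4 × 1.31 × 10^7 m² × 27.1 m = 49700 m³

ΔV ≈ 49700 m³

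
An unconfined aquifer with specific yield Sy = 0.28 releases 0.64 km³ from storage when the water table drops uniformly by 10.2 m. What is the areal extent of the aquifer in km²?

A ≈ 224 km²

ΔV = 0.64 km³ = 6.4 × 10^8 m³
A = ΔV / (Sy × Δh) = 6.4 × 10^8 / (0.28 × 10.2) = 2.241 × 10^8 m²
A = 2.241 × 10^8 m² = 224.1 km²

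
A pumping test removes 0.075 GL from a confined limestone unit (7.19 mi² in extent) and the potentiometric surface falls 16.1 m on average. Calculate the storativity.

A = 7.19 mi² = 1.862 × 10^7 m²
ΔV = 0.075 GL = 75000 m³
S = ΔV / (A × Δh) = 75000 m³ / (1.862 × 10^7 m² × 16.1 m) = 2.502 × 10^-4

S ≈ 2.5 × 10^-4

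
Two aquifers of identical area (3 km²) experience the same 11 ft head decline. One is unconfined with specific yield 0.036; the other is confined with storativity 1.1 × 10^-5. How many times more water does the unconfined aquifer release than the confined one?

ΔV_u / ΔV_c ≈ 3270

A = 3 km² = 3 × 10^6 m²
Δh = 11 ft = 3.353 m
Unconfined: ΔV_u = Sy × A × Δh = 0.036 × 3 × 10^6 × 3.353 = 3.621 × 10^5 m³
Confined: ΔV_c = S × A × Δh = 1.1 × 10^-5 × 3 × 10^6 × 3.353 = 110.6 m³
Ratio = ΔV_u / ΔV_c = Sy / S = 0.036 / 1.1 × 10^-5 = 3273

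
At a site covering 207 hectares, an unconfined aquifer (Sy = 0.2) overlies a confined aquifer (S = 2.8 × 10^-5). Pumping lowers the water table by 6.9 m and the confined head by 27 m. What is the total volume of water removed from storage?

A = 207 hectares = 2.07 × 10^6 m²
Unconfined: ΔV_u = Sy × A × Δh_u = 0.2 × 2.07 × 10^6 × 6.9 = 2.857 × 10^6 m³
Confined: ΔV_c = S × A × Δh_c = 2.8 × 10^-5 × 2.07 × 10^6 × 27 = 1565 m³
Total ΔV = 2.857 × 10^6 + 1565 = 2.858 × 10^6 m³

ΔV ≈ 2.86 × 10^6 m³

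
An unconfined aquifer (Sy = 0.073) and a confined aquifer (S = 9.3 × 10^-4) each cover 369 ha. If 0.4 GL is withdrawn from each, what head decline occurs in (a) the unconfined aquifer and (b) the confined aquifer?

Δh_u ≈ 1.48 m; Δh_c ≈ 117 m

A = 369 ha = 3.69 × 10^6 m²
ΔV = 0.4 GL = 4 × 10^5 m³
Unconfined: Δh_u = ΔV/(Sy·A) = 4 × 10^5/(0.073 × 3.69 × 10^6) = 1.485 m
Confined: Δh_c = ΔV/(S·A) = 4 × 10^5/(9.3 × 10^-4 × 3.69 × 10^6) = 116.6 m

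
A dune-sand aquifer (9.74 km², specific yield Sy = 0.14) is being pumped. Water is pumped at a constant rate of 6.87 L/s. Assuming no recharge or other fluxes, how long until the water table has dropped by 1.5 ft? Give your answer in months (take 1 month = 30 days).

t ≈ 35 months

A = 9.74 km² = 9.74 × 10^6 m²
Δh = 1.5 ft = 0.4572 m
ΔV = Sy × A × Δh = 0.14 × 9.74 × 10^6 × 0.4572 = 6.234 × 10^5 m³
Q = 6.87 L/s = 593.6 m³/d
t = ΔV / Q = 6.234 × 10^5 m³ / 593.6 m³/d = 1050 d
t = 1050 d ≈ 35.01 months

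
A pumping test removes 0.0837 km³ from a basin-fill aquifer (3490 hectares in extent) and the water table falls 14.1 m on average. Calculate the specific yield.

A = 3490 hectares = 3.49 × 10^7 m²
ΔV = 0.0837 km³ = 8.37 × 10^7 m³
Sy = ΔV / (A × Δh) = 8.37 × 10^7 m³ / (3.49 × 10^7 m² × 14.1 m) = 0.1701

Sy ≈ 0.17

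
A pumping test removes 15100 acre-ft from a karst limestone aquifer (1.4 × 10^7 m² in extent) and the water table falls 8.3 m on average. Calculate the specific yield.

ΔV = 15100 acre-ft = 1.863 × 10^7 m³
Sy = ΔV / (A × Δh) = 1.863 × 10^7 m³ / (1.4 × 10^7 m² × 8.3 m) = 0.1603

Sy ≈ 0.16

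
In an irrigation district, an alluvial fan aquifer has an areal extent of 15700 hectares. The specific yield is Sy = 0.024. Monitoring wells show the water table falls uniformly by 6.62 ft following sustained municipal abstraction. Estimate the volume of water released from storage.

A = 15700 hectares = 1.57 × 10^8 m²
Δh = 6.62 ft = 2.018 m
ΔV = Sy × A × Δh = 0.024 × 1.57 × 10^8 m² × 2.018 m = 7.603 × 10^6 m³

ΔV ≈ 7.6 × 10^6 m³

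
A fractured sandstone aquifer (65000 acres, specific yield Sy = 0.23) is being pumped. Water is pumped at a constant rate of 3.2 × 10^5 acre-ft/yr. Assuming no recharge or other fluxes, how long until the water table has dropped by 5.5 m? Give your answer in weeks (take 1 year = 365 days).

A = 65000 acres = 2.63 × 10^8 m²
ΔV = Sy × A × Δh = 0.23 × 2.63 × 10^8 × 5.5 = 3.328 × 10^8 m³
Q = 3.2 × 10^5 acre-ft/yr = 1.081 × 10^6 m³/d
t = ΔV / Q = 3.328 × 10^8 m³ / 1.081 × 10^6 m³/d = 307.7 d
t = 307.7 d ≈ 43.96 weeks

t ≈ 44 weeks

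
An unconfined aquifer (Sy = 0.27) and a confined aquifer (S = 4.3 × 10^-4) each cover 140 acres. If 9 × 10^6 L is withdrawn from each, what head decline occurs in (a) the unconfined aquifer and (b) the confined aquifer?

Δh_u ≈ 0.0588 m; Δh_c ≈ 36.9 m

A = 140 acres = 5.666 × 10^5 m²
ΔV = 9 × 10^6 L = 9000 m³
Unconfined: Δh_u = ΔV/(Sy·A) = 9000/(0.27 × 5.666 × 10^5) = 0.05883 m
Confined: Δh_c = ΔV/(S·A) = 9000/(4.3 × 10^-4 × 5.666 × 10^5) = 36.94 m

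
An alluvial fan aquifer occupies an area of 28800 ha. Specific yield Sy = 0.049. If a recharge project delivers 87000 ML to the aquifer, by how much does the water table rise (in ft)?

Δh ≈ 20.2 ft

A = 28800 ha = 2.88 × 10^8 m²
ΔV = 87000 ML = 8.7 × 10^7 m³
Δh = ΔV / (Sy × A) = 8.7 × 10^7 m³ / (0.049 × 2.88 × 10^8 m²) = 6.165 m
Δh = 6.165 m = 20.23 ft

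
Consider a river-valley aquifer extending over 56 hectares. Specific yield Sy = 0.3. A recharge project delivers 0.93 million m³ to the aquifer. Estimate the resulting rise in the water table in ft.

Δh ≈ 18.2 ft

A = 56 hectares = 5.6 × 10^5 m²
ΔV = 0.93 million m³ = 9.3 × 10^5 m³
Δh = ΔV / (Sy × A) = 9.3 × 10^5 m³ / (0.3 × 5.6 × 10^5 m²) = 5.536 m
Δh = 5.536 m = 18.16 ft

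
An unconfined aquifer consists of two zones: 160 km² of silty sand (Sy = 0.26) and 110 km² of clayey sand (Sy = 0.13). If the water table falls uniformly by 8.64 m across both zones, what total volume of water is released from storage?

ΔV ≈ 4.83 × 10^8 m³

A₁ = 160 km² = 1.6 × 10^8 m²; A₂ = 110 km² = 1.1 × 10^8 m²
ΔV₁ = 0.26 × 1.6 × 10^8 × 8.64 = 3.594 × 10^8 m³
ΔV₂ = 0.13 × 1.1 × 10^8 × 8.64 = 1.236 × 10^8 m³
ΔV = ΔV₁ + ΔV₂ = 4.83 × 10^8 m³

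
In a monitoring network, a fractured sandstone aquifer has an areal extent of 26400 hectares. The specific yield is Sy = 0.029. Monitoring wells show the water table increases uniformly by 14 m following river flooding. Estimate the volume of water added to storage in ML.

A = 26400 hectares = 2.64 × 10^8 m²
ΔV = Sy × A × Δh = 0.029 × 2.64 × 10^8 m² × 14 m = 1.072 × 10^8 m³
ΔV = 1.072 × 10^8 m³ = 1.072 × 10^5 ML

ΔV ≈ 1.07 × 10^5 ML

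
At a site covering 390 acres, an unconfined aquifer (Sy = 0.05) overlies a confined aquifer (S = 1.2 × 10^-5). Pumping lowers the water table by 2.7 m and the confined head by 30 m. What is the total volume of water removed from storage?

ΔV ≈ 2.14 × 10^5 m³

A = 390 acres = 1.578 × 10^6 m²
Unconfined: ΔV_u = Sy × A × Δh_u = 0.05 × 1.578 × 10^6 × 2.7 = 2.131 × 10^5 m³
Confined: ΔV_c = S × A × Δh_c = 1.2 × 10^-5 × 1.578 × 10^6 × 30 = 568.2 m³
Total ΔV = 2.131 × 10^5 + 568.2 = 2.136 × 10^5 m³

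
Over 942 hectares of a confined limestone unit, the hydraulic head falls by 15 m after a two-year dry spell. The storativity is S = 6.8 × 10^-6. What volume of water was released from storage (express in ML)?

ΔV ≈ 0.961 ML

A = 942 hectares = 9.42 × 10^6 m²
ΔV = S × A × Δh = 6.8 × 10^-6 × 9.42 × 10^6 m² × 15 m = 960.8 m³
ΔV = 960.8 m³ = 0.9608 ML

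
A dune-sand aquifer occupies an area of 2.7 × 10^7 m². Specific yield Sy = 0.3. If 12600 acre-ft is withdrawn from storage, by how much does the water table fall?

Δh ≈ 1.92 m

ΔV = 12600 acre-ft = 1.554 × 10^7 m³
Δh = ΔV / (Sy × A) = 1.554 × 10^7 m³ / (0.3 × 2.7 × 10^7 m²) = 1.919 m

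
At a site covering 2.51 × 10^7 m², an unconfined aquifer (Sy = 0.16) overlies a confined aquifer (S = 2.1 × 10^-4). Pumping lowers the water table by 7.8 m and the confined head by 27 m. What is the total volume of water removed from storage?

ΔV ≈ 3.15 × 10^7 m³

Unconfined: ΔV_u = Sy × A × Δh_u = 0.16 × 2.51 × 10^7 × 7.8 = 3.132 × 10^7 m³
Confined: ΔV_c = S × A × Δh_c = 2.1 × 10^-4 × 2.51 × 10^7 × 27 = 1.423 × 10^5 m³
Total ΔV = 3.132 × 10^7 + 1.423 × 10^5 = 3.147 × 10^7 m³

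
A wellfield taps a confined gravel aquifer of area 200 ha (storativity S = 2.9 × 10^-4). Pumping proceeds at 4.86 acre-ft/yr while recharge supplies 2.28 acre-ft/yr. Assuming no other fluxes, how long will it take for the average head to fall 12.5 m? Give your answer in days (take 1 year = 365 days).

A = 200 ha = 2 × 10^6 m²
ΔV = S × A × Δh = 2.9 × 10^-4 × 2 × 10^6 × 12.5 = 7250 m³
Net withdrawal = 4.86 − 2.28 = 2.58 acre-ft/yr = 8.719 m³/d
t = ΔV / Q = 7250 m³ / 8.719 m³/d = 831.5 d

t ≈ 832 days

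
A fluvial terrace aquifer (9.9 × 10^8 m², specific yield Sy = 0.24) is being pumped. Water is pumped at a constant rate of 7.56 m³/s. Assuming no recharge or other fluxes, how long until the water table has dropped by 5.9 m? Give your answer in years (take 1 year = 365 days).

t ≈ 5.88 years

ΔV = Sy × A × Δh = 0.24 × 9.9 × 10^8 × 5.9 = 1.402 × 10^9 m³
Q = 7.56 m³/s = 6.532 × 10^5 m³/d
t = ΔV / Q = 1.402 × 10^9 m³ / 6.532 × 10^5 m³/d = 2146 d
t = 2146 d ≈ 5.88 years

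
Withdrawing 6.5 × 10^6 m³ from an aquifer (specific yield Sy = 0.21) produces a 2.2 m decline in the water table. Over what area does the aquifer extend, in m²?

A = ΔV / (Sy × Δh) = 6.5 × 10^6 / (0.21 × 2.2) = 1.407 × 10^7 m²

A ≈ 1.41 × 10^7 m²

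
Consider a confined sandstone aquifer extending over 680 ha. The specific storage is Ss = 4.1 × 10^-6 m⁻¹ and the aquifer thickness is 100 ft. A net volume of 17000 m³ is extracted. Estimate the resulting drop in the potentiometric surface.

Δh ≈ 20 m

b = 100 ft = 30.48 m
S = Ss × b = 4.1 × 10^-6 m⁻¹ × 30.48 m = 1.25 × 10^-4
A = 680 ha = 6.8 × 10^6 m²
Δh = ΔV / (S × A) = 17000 m³ / (1.25 × 10^-4 × 6.8 × 10^6 m²) = 20.01 m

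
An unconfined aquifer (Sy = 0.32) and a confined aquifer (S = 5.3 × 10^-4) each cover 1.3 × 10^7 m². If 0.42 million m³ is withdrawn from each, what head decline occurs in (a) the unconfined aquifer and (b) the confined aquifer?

Δh_u ≈ 0.101 m; Δh_c ≈ 61 m

ΔV = 0.42 million m³ = 4.2 × 10^5 m³
Unconfined: Δh_u = ΔV/(Sy·A) = 4.2 × 10^5/(0.32 × 1.3 × 10^7) = 0.101 m
Confined: Δh_c = ΔV/(S·A) = 4.2 × 10^5/(5.3 × 10^-4 × 1.3 × 10^7) = 60.96 m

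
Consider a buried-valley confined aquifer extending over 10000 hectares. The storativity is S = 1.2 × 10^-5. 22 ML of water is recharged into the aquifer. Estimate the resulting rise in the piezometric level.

Δh ≈ 18.3 m

A = 10000 hectares = 1 × 10^8 m²
ΔV = 22 ML = 22000 m³
Δh = ΔV / (S × A) = 22000 m³ / (1.2 × 10^-5 × 1 × 10^8 m²) = 18.33 m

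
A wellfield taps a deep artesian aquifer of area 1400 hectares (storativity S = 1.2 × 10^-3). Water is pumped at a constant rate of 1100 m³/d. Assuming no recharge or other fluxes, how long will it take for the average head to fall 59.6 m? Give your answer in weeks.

A = 1400 hectares = 1.4 × 10^7 m²
ΔV = S × A × Δh = 0.0012 × 1.4 × 10^7 × 59.6 = 1.001 × 10^6 m³
t = ΔV / Q = 1.001 × 10^6 m³ / 1100 m³/d = 910.3 d
t = 910.3 d ≈ 130 weeks

t ≈ 130 weeks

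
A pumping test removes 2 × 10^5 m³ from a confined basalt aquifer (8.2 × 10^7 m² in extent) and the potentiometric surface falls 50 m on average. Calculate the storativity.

S ≈ 4.9 × 10^-5

S = ΔV / (A × Δh) = 2 × 10^5 m³ / (8.2 × 10^7 m² × 50 m) = 4.878 × 10^-5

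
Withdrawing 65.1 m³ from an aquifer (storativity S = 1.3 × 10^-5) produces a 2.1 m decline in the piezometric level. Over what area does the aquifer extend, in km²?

A = ΔV / (S × Δh) = 65.1 / (1.3 × 10^-5 × 2.1) = 2.385 × 10^6 m²
A = 2.385 × 10^6 m² = 2.385 km²

A ≈ 2.38 km²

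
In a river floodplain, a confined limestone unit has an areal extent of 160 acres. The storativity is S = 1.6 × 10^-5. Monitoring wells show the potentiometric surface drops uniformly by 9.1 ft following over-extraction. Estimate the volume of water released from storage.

ΔV ≈ 28.7 m³

A = 160 acres = 6.475 × 10^5 m²
Δh = 9.1 ft = 2.774 m
ΔV = S × A × Δh = 1.6 × 10^-5 × 6.475 × 10^5 m² × 2.774 m = 28.74 m³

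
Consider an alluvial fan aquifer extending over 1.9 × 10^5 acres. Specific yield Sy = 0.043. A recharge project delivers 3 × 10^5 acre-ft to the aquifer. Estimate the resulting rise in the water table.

A = 1.9 × 10^5 acres = 7.689 × 10^8 m²
ΔV = 3 × 10^5 acre-ft = 3.7 × 10^8 m³
Δh = ΔV / (Sy × A) = 3.7 × 10^8 m³ / (0.043 × 7.689 × 10^8 m²) = 11.19 m

Δh ≈ 11.2 m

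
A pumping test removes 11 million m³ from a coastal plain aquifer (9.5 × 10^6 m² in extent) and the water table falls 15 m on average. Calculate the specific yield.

Sy ≈ 0.077

ΔV = 11 million m³ = 1.1 × 10^7 m³
Sy = ΔV / (A × Δh) = 1.1 × 10^7 m³ / (9.5 × 10^6 m² × 15 m) = 0.07719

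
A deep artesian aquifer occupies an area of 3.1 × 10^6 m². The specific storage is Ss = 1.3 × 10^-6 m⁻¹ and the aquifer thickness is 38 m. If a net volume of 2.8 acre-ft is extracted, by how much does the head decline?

Δh ≈ 22.6 m

S = Ss × b = 1.3 × 10^-6 m⁻¹ × 38 m = 4.94 × 10^-5
ΔV = 2.8 acre-ft = 3454 m³
Δh = ΔV / (S × A) = 3454 m³ / (4.94 × 10^-5 × 3.1 × 10^6 m²) = 22.55 m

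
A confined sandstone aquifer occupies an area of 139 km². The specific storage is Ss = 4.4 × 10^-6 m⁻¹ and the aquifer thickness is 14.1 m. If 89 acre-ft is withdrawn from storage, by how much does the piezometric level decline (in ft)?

S = Ss × b = 4.4 × 10^-6 m⁻¹ × 14.1 m = 6.204 × 10^-5
A = 139 km² = 1.39 × 10^8 m²
ΔV = 89 acre-ft = 1.098 × 10^5 m³
Δh = ΔV / (S × A) = 1.098 × 10^5 m³ / (6.204 × 10^-5 × 1.39 × 10^8 m²) = 12.73 m
Δh = 12.73 m = 41.77 ft

Δh ≈ 41.8 ft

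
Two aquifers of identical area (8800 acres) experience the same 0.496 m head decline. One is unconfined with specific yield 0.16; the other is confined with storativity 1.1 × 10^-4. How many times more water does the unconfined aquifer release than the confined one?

ΔV_u / ΔV_c ≈ 1450

A = 8800 acres = 3.561 × 10^7 m²
Unconfined: ΔV_u = Sy × A × Δh = 0.16 × 3.561 × 10^7 × 0.496 = 2.826 × 10^6 m³
Confined: ΔV_c = S × A × Δh = 1.1 × 10^-4 × 3.561 × 10^7 × 0.496 = 1943 m³
Ratio = ΔV_u / ΔV_c = Sy / S = 0.16 / 1.1 × 10^-4 = 1455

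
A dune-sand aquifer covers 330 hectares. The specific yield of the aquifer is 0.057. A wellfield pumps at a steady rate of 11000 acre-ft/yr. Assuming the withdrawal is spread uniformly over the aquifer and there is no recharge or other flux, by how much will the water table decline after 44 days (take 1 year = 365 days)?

Δh ≈ 8.7 m

A = 330 hectares = 3.3 × 10^6 m²
Q = 11000 acre-ft/yr = 37170 m³/d
ΔV = Q × t = 37170 m³/d × 44 d = 1.636 × 10^6 m³
Δh = ΔV / (Sy × A) = 1.636 × 10^6 / (0.057 × 3.3 × 10^6) = 8.696 m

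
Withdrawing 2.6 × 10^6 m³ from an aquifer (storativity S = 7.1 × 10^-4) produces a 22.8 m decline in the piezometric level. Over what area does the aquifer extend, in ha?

A = ΔV / (S × Δh) = 2.6 × 10^6 / (7.1 × 10^-4 × 22.8) = 1.606 × 10^8 m²
A = 1.606 × 10^8 m² = 16060 ha

A ≈ 16100 ha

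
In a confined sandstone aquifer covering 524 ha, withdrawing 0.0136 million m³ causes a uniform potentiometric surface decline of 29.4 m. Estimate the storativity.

A = 524 ha = 5.24 × 10^6 m²
ΔV = 0.0136 million m³ = 13600 m³
S = ΔV / (A × Δh) = 13600 m³ / (5.24 × 10^6 m² × 29.4 m) = 8.828 × 10^-5

S ≈ 8.8 × 10^-5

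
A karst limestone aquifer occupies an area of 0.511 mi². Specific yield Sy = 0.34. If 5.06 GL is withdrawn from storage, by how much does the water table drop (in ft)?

A = 0.511 mi² = 1.323 × 10^6 m²
ΔV = 5.06 GL = 5.06 × 10^6 m³
Δh = ΔV / (Sy × A) = 5.06 × 10^6 m³ / (0.34 × 1.323 × 10^6 m²) = 11.24 m
Δh = 11.24 m = 36.89 ft

Δh ≈ 36.9 ft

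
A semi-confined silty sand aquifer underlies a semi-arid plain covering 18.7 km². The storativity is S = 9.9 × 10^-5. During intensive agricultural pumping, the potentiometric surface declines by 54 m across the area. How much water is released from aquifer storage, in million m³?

ΔV ≈ 0.1 million m³

A = 18.7 km² = 1.87 × 10^7 m²
ΔV = S × A × Δh = 9.9 × 10^-5 × 1.87 × 10^7 m² × 54 m = 99970 m³
ΔV = 99970 m³ = 0.09997 million m³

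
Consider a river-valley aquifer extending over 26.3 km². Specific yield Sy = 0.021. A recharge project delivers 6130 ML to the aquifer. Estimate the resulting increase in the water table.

Δh ≈ 11.1 m

A = 26.3 km² = 2.63 × 10^7 m²
ΔV = 6130 ML = 6.13 × 10^6 m³
Δh = ΔV / (Sy × A) = 6.13 × 10^6 m³ / (0.021 × 2.63 × 10^7 m²) = 11.1 m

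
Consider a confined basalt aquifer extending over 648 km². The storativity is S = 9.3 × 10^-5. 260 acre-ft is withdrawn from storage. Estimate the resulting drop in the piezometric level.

A = 648 km² = 6.48 × 10^8 m²
ΔV = 260 acre-ft = 3.207 × 10^5 m³
Δh = ΔV / (S × A) = 3.207 × 10^5 m³ / (9.3 × 10^-5 × 6.48 × 10^8 m²) = 5.322 m

Δh ≈ 5.32 m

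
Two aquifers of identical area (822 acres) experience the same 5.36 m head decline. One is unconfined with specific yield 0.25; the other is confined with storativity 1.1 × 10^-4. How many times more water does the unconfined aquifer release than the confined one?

A = 822 acres = 3.327 × 10^6 m²
Unconfined: ΔV_u = Sy × A × Δh = 0.25 × 3.327 × 10^6 × 5.36 = 4.458 × 10^6 m³
Confined: ΔV_c = S × A × Δh = 1.1 × 10^-4 × 3.327 × 10^6 × 5.36 = 1961 m³
Ratio = ΔV_u / ΔV_c = Sy / S = 0.25 / 1.1 × 10^-4 = 2273

ΔV_u / ΔV_c ≈ 2270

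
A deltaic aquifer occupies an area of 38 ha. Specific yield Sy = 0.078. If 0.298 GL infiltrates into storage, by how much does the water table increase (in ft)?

Δh ≈ 33 ft

A = 38 ha = 3.8 × 10^5 m²
ΔV = 0.298 GL = 2.98 × 10^5 m³
Δh = ΔV / (Sy × A) = 2.98 × 10^5 m³ / (0.078 × 3.8 × 10^5 m²) = 10.05 m
Δh = 10.05 m = 32.99 ft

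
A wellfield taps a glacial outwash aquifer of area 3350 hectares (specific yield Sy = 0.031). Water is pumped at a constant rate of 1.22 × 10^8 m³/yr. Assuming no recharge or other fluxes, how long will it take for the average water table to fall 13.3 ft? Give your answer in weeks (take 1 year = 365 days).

t ≈ 1.8 weeks

A = 3350 hectares = 3.35 × 10^7 m²
Δh = 13.3 ft = 4.054 m
ΔV = Sy × A × Δh = 0.031 × 3.35 × 10^7 × 4.054 = 4.21 × 10^6 m³
Q = 1.22 × 10^8 m³/yr = 3.342 × 10^5 m³/d
t = ΔV / Q = 4.21 × 10^6 m³ / 3.342 × 10^5 m³/d = 12.6 d
t = 12.6 d ≈ 1.799 weeks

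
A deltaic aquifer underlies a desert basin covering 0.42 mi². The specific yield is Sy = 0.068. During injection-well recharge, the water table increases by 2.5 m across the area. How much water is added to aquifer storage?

A = 0.42 mi² = 1.088 × 10^6 m²
ΔV = Sy × A × Δh = 0.068 × 1.088 × 10^6 m² × 2.5 m = 1.849 × 10^5 m³

ΔV ≈ 1.85 × 10^5 m³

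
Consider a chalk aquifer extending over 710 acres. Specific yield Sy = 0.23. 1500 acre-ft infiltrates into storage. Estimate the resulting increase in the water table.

Δh ≈ 2.8 m

A = 710 acres = 2.873 × 10^6 m²
ΔV = 1500 acre-ft = 1.85 × 10^6 m³
Δh = ΔV / (Sy × A) = 1.85 × 10^6 m³ / (0.23 × 2.873 × 10^6 m²) = 2.8 m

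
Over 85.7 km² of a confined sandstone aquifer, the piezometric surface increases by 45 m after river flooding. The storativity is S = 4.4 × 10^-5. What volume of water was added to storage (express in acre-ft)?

A = 85.7 km² = 8.57 × 10^7 m²
ΔV = S × A × Δh = 4.4 × 10^-5 × 8.57 × 10^7 m² × 45 m = 1.697 × 10^5 m³
ΔV = 1.697 × 10^5 m³ = 137.6 acre-ft

ΔV ≈ 138 acre-ft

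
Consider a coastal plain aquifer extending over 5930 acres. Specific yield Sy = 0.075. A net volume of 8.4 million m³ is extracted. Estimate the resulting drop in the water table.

Δh ≈ 4.67 m

A = 5930 acres = 2.4 × 10^7 m²
ΔV = 8.4 million m³ = 8.4 × 10^6 m³
Δh = ΔV / (Sy × A) = 8.4 × 10^6 m³ / (0.075 × 2.4 × 10^7 m²) = 4.667 m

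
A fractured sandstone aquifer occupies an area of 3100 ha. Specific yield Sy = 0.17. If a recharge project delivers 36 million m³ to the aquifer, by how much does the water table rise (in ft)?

A = 3100 ha = 3.1 × 10^7 m²
ΔV = 36 million m³ = 3.6 × 10^7 m³
Δh = ΔV / (Sy × A) = 3.6 × 10^7 m³ / (0.17 × 3.1 × 10^7 m²) = 6.831 m
Δh = 6.831 m = 22.41 ft

Δh ≈ 22.4 ft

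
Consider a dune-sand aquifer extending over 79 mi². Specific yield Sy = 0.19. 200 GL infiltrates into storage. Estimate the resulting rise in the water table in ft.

Δh ≈ 16.9 ft

A = 79 mi² = 2.046 × 10^8 m²
ΔV = 200 GL = 2 × 10^8 m³
Δh = ΔV / (Sy × A) = 2 × 10^8 m³ / (0.19 × 2.046 × 10^8 m²) = 5.145 m
Δh = 5.145 m = 16.88 ft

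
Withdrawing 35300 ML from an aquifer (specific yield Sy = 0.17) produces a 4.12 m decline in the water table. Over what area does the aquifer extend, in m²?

A ≈ 5.04 × 10^7 m²

ΔV = 35300 ML = 3.53 × 10^7 m³
A = ΔV / (Sy × Δh) = 3.53 × 10^7 / (0.17 × 4.12) = 5.04 × 10^7 m²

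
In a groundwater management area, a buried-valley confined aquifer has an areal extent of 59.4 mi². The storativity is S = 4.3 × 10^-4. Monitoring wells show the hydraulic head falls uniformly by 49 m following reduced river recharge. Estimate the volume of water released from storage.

ΔV ≈ 3.24 × 10^6 m³

A = 59.4 mi² = 1.538 × 10^8 m²
ΔV = S × A × Δh = 4.3 × 10^-4 × 1.538 × 10^8 m² × 49 m = 3.242 × 10^6 m³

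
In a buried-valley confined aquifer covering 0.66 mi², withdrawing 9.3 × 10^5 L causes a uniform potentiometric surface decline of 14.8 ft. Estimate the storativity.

S ≈ 1.2 × 10^-4

A = 0.66 mi² = 1.709 × 10^6 m²
Δh = 14.8 ft = 4.511 m
ΔV = 9.3 × 10^5 L = 930 m³
S = ΔV / (A × Δh) = 930 m³ / (1.709 × 10^6 m² × 4.511 m) = 1.206 × 10^-4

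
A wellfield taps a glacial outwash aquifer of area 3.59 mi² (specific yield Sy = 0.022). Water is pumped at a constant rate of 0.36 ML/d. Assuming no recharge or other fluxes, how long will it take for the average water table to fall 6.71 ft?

A = 3.59 mi² = 9.298 × 10^6 m²
Δh = 6.71 ft = 2.045 m
ΔV = Sy × A × Δh = 0.022 × 9.298 × 10^6 × 2.045 = 4.184 × 10^5 m³
Q = 0.36 ML/d = 360 m³/d
t = ΔV / Q = 4.184 × 10^5 m³ / 360 m³/d = 1162 d

t ≈ 1160 days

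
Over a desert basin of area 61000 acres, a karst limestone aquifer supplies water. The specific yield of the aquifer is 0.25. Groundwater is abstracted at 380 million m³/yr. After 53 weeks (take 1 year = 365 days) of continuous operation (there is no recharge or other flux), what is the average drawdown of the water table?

Δh ≈ 6.26 m

A = 61000 acres = 2.469 × 10^8 m²
Q = 380 million m³/yr = 1.041 × 10^6 m³/d
t = 53 weeks = 371 d
ΔV = Q × t = 1.041 × 10^6 m³/d × 371 d = 3.862 × 10^8 m³
Δh = ΔV / (Sy × A) = 3.862 × 10^8 / (0.25 × 2.469 × 10^8) = 6.259 m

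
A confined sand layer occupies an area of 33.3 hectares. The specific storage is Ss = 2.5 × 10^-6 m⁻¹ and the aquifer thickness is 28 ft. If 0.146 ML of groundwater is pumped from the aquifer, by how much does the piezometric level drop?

b = 28 ft = 8.534 m
S = Ss × b = 2.5 × 10^-6 m⁻¹ × 8.534 m = 2.134 × 10^-5
A = 33.3 hectares = 3.33 × 10^5 m²
ΔV = 0.146 ML = 146 m³
Δh = ΔV / (S × A) = 146 m³ / (2.134 × 10^-5 × 3.33 × 10^5 m²) = 20.55 m

Δh ≈ 20.5 m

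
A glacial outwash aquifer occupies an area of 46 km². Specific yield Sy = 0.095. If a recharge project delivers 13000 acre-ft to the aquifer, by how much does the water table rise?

A = 46 km² = 4.6 × 10^7 m²
ΔV = 13000 acre-ft = 1.604 × 10^7 m³
Δh = ΔV / (Sy × A) = 1.604 × 10^7 m³ / (0.095 × 4.6 × 10^7 m²) = 3.669 m

Δh ≈ 3.67 m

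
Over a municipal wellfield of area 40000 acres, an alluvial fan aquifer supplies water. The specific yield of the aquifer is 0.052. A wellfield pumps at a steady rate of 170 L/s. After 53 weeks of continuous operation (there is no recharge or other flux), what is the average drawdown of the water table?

Δh ≈ 0.647 m

A = 40000 acres = 1.619 × 10^8 m²
Q = 170 L/s = 14690 m³/d
t = 53 weeks = 371 d
ΔV = Q × t = 14690 m³/d × 371 d = 5.449 × 10^6 m³
Δh = ΔV / (Sy × A) = 5.449 × 10^6 / (0.052 × 1.619 × 10^8) = 0.6474 m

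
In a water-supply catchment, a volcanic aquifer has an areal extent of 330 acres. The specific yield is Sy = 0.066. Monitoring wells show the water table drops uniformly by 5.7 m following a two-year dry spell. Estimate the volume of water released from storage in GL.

A = 330 acres = 1.335 × 10^6 m²
ΔV = Sy × A × Δh = 0.066 × 1.335 × 10^6 m² × 5.7 m = 5.024 × 10^5 m³
ΔV = 5.024 × 10^5 m³ = 0.5024 GL

ΔV ≈ 0.502 GL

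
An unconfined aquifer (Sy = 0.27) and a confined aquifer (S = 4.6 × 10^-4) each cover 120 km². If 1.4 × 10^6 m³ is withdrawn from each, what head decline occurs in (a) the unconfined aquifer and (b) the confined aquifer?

A = 120 km² = 1.2 × 10^8 m²
Unconfined: Δh_u = ΔV/(Sy·A) = 1.4 × 10^6/(0.27 × 1.2 × 10^8) = 0.04321 m
Confined: Δh_c = ΔV/(S·A) = 1.4 × 10^6/(4.6 × 10^-4 × 1.2 × 10^8) = 25.36 m

Δh_u ≈ 0.0432 m; Δh_c ≈ 25.4 m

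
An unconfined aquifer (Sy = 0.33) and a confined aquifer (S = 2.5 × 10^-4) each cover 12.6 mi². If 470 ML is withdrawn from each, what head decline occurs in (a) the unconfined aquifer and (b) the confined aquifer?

Δh_u ≈ 0.0436 m; Δh_c ≈ 57.6 m

A = 12.6 mi² = 3.263 × 10^7 m²
ΔV = 470 ML = 4.7 × 10^5 m³
Unconfined: Δh_u = ΔV/(Sy·A) = 4.7 × 10^5/(0.33 × 3.263 × 10^7) = 0.04364 m
Confined: Δh_c = ΔV/(S·A) = 4.7 × 10^5/(2.5 × 10^-4 × 3.263 × 10^7) = 57.61 m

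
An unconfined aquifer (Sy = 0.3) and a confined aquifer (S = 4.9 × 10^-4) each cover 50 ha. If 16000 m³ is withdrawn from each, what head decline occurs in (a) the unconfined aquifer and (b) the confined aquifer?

A = 50 ha = 5 × 10^5 m²
Unconfined: Δh_u = ΔV/(Sy·A) = 16000/(0.3 × 5 × 10^5) = 0.1067 m
Confined: Δh_c = ΔV/(S·A) = 16000/(4.9 × 10^-4 × 5 × 10^5) = 65.31 m

Δh_u ≈ 0.107 m; Δh_c ≈ 65.3 m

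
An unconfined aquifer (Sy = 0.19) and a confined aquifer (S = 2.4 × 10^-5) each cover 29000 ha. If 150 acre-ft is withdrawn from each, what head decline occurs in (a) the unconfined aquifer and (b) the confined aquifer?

A = 29000 ha = 2.9 × 10^8 m²
ΔV = 150 acre-ft = 1.85 × 10^5 m³
Unconfined: Δh_u = ΔV/(Sy·A) = 1.85 × 10^5/(0.19 × 2.9 × 10^8) = 0.003358 m
Confined: Δh_c = ΔV/(S·A) = 1.85 × 10^5/(2.4 × 10^-5 × 2.9 × 10^8) = 26.58 m

Δh_u ≈ 0.00336 m; Δh_c ≈ 26.6 m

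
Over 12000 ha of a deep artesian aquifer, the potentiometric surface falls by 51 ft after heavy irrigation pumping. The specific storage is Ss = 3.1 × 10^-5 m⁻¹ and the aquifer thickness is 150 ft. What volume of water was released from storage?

ΔV ≈ 2.64 × 10^6 m³

b = 150 ft = 45.72 m
S = Ss × b = 3.1 × 10^-5 m⁻¹ × 45.72 m = 1.417 × 10^-3
A = 12000 ha = 1.2 × 10^8 m²
Δh = 51 ft = 15.54 m
ΔV = S × A × Δh = 0.001417 × 1.2 × 10^8 m² × 15.54 m = 2.644 × 10^6 m³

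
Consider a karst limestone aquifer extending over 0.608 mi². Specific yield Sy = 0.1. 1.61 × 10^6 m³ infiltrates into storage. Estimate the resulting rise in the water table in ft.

A = 0.608 mi² = 1.575 × 10^6 m²
Δh = ΔV / (Sy × A) = 1.61 × 10^6 m³ / (0.1 × 1.575 × 10^6 m²) = 10.22 m
Δh = 10.22 m = 33.54 ft

Δh ≈ 33.5 ft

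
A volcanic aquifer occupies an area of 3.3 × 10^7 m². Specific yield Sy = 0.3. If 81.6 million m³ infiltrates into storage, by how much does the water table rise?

ΔV = 81.6 million m³ = 8.16 × 10^7 m³
Δh = ΔV / (Sy × A) = 8.16 × 10^7 m³ / (0.3 × 3.3 × 10^7 m²) = 8.242 m

Δh ≈ 8.24 m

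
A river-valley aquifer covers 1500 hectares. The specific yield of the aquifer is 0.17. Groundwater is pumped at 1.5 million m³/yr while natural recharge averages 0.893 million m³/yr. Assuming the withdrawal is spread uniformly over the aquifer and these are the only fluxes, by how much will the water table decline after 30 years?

Δh ≈ 7.14 m

A = 1500 hectares = 1.5 × 10^7 m²
Net abstraction = 1.5 − 0.893 = 0.607 million m³/yr
Q_net = 0.607 million m³/yr = 1663 m³/d
t = 30 years = 10950 d
ΔV = Q × t = 1663 m³/d × 10950 d = 1.821 × 10^7 m³
Δh = ΔV / (Sy × A) = 1.821 × 10^7 / (0.17 × 1.5 × 10^7) = 7.141 m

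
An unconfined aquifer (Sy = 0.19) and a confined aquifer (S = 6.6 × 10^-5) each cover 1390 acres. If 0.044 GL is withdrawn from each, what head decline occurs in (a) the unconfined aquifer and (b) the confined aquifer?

Δh_u ≈ 0.0412 m; Δh_c ≈ 119 m

A = 1390 acres = 5.625 × 10^6 m²
ΔV = 0.044 GL = 44000 m³
Unconfined: Δh_u = ΔV/(Sy·A) = 44000/(0.19 × 5.625 × 10^6) = 0.04117 m
Confined: Δh_c = ΔV/(S·A) = 44000/(6.6 × 10^-5 × 5.625 × 10^6) = 118.5 m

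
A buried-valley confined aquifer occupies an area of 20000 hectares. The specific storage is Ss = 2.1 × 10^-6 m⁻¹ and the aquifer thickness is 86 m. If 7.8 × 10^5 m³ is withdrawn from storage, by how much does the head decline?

Δh ≈ 21.6 m

S = Ss × b = 2.1 × 10^-6 m⁻¹ × 86 m = 1.806 × 10^-4
A = 20000 hectares = 2 × 10^8 m²
Δh = ΔV / (S × A) = 7.8 × 10^5 m³ / (1.806 × 10^-4 × 2 × 10^8 m²) = 21.59 m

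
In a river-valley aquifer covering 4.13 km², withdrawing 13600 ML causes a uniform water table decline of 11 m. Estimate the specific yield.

Sy ≈ 0.3

A = 4.13 km² = 4.13 × 10^6 m²
ΔV = 13600 ML = 1.36 × 10^7 m³
Sy = ΔV / (A × Δh) = 1.36 × 10^7 m³ / (4.13 × 10^6 m² × 11 m) = 0.2994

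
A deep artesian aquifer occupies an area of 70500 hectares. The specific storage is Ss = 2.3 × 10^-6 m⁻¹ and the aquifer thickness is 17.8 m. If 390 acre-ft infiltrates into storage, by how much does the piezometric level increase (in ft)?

Δh ≈ 54.7 ft

S = Ss × b = 2.3 × 10^-6 m⁻¹ × 17.8 m = 4.094 × 10^-5
A = 70500 hectares = 7.05 × 10^8 m²
ΔV = 390 acre-ft = 4.811 × 10^5 m³
Δh = ΔV / (S × A) = 4.811 × 10^5 m³ / (4.094 × 10^-5 × 7.05 × 10^8 m²) = 16.67 m
Δh = 16.67 m = 54.68 ft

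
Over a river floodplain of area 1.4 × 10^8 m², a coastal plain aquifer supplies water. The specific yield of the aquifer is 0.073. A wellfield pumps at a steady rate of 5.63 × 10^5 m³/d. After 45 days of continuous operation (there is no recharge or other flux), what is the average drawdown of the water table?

ΔV = Q × t = 5.63 × 10^5 m³/d × 45 d = 2.534 × 10^7 m³
Δh = ΔV / (Sy × A) = 2.534 × 10^7 / (0.073 × 1.4 × 10^8) = 2.479 m

Δh ≈ 2.48 m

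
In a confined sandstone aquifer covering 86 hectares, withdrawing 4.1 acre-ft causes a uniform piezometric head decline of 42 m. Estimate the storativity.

S ≈ 1.4 × 10^-4

A = 86 hectares = 8.6 × 10^5 m²
ΔV = 4.1 acre-ft = 5057 m³
S = ΔV / (A × Δh) = 5057 m³ / (8.6 × 10^5 m² × 42 m) = 1.4 × 10^-4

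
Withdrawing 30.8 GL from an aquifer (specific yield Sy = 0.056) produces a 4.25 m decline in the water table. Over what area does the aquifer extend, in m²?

A ≈ 1.29 × 10^8 m²

ΔV = 30.8 GL = 3.08 × 10^7 m³
A = ΔV / (Sy × Δh) = 3.08 × 10^7 / (0.056 × 4.25) = 1.294 × 10^8 m²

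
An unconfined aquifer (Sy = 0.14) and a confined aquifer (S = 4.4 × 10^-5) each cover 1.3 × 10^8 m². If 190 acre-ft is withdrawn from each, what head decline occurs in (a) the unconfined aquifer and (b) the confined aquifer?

Δh_u ≈ 0.0129 m; Δh_c ≈ 41 m

ΔV = 190 acre-ft = 2.344 × 10^5 m³
Unconfined: Δh_u = ΔV/(Sy·A) = 2.344 × 10^5/(0.14 × 1.3 × 10^8) = 0.01288 m
Confined: Δh_c = ΔV/(S·A) = 2.344 × 10^5/(4.4 × 10^-5 × 1.3 × 10^8) = 40.97 m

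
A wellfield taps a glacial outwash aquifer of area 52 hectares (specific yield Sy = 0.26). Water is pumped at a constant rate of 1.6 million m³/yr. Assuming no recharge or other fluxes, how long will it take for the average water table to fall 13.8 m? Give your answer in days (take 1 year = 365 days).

A = 52 hectares = 5.2 × 10^5 m²
ΔV = Sy × A × Δh = 0.26 × 5.2 × 10^5 × 13.8 = 1.866 × 10^6 m³
Q = 1.6 million m³/yr = 4384 m³/d
t = ΔV / Q = 1.866 × 10^6 m³ / 4384 m³/d = 425.6 d

t ≈ 426 days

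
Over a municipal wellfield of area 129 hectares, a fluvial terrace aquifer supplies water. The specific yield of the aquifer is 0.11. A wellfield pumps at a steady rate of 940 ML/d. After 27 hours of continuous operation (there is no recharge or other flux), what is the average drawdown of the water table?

Δh ≈ 7.45 m

A = 129 hectares = 1.29 × 10^6 m²
Q = 940 ML/d = 9.4 × 10^5 m³/d
t = 27 hours = 1.125 d
ΔV = Q × t = 9.4 × 10^5 m³/d × 1.125 d = 1.058 × 10^6 m³
Δh = ΔV / (Sy × A) = 1.058 × 10^6 / (0.11 × 1.29 × 10^6) = 7.452 m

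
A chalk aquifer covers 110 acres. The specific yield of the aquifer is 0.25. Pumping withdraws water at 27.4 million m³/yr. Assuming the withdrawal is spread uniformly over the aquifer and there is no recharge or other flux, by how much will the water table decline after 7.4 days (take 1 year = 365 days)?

Δh ≈ 4.99 m

A = 110 acres = 4.452 × 10^5 m²
Q = 27.4 million m³/yr = 75070 m³/d
ΔV = Q × t = 75070 m³/d × 7.4 d = 5.555 × 10^5 m³
Δh = ΔV / (Sy × A) = 5.555 × 10^5 / (0.25 × 4.452 × 10^5) = 4.992 m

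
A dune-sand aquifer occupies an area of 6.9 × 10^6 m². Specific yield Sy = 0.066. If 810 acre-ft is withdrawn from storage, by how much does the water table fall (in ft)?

ΔV = 810 acre-ft = 9.991 × 10^5 m³
Δh = ΔV / (Sy × A) = 9.991 × 10^5 m³ / (0.066 × 6.9 × 10^6 m²) = 2.194 m
Δh = 2.194 m = 7.198 ft

Δh ≈ 7.2 ft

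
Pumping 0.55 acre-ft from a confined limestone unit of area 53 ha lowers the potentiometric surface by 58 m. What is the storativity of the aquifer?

S ≈ 2.2 × 10^-5

A = 53 ha = 5.3 × 10^5 m²
ΔV = 0.55 acre-ft = 678.4 m³
S = ΔV / (A × Δh) = 678.4 m³ / (5.3 × 10^5 m² × 58 m) = 2.207 × 10^-5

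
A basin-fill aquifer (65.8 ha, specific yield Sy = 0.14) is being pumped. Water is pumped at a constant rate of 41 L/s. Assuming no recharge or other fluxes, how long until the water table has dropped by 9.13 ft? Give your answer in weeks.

A = 65.8 ha = 6.58 × 10^5 m²
Δh = 9.13 ft = 2.783 m
ΔV = Sy × A × Δh = 0.14 × 6.58 × 10^5 × 2.783 = 2.564 × 10^5 m³
Q = 41 L/s = 3542 m³/d
t = ΔV / Q = 2.564 × 10^5 m³ / 3542 m³/d = 72.37 d
t = 72.37 d ≈ 10.34 weeks

t ≈ 10.3 weeks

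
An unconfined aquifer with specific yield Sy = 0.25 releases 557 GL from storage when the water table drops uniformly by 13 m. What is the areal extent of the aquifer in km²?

A ≈ 171 km²

ΔV = 557 GL = 5.57 × 10^8 m³
A = ΔV / (Sy × Δh) = 5.57 × 10^8 / (0.25 × 13) = 1.714 × 10^8 m²
A = 1.714 × 10^8 m² = 171.4 km²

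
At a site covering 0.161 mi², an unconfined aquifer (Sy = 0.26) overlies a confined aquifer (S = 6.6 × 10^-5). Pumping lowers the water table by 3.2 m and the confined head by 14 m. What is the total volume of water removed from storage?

A = 0.161 mi² = 4.17 × 10^5 m²
Unconfined: ΔV_u = Sy × A × Δh_u = 0.26 × 4.17 × 10^5 × 3.2 = 3.469 × 10^5 m³
Confined: ΔV_c = S × A × Δh_c = 6.6 × 10^-5 × 4.17 × 10^5 × 14 = 385.3 m³
Total ΔV = 3.469 × 10^5 + 385.3 = 3.473 × 10^5 m³

ΔV ≈ 3.47 × 10^5 m³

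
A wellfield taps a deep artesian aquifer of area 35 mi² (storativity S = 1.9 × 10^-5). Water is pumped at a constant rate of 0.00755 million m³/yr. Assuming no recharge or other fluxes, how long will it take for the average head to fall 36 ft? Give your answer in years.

A = 35 mi² = 9.065 × 10^7 m²
Δh = 36 ft = 10.97 m
ΔV = S × A × Δh = 1.9 × 10^-5 × 9.065 × 10^7 × 10.97 = 18900 m³
Q = 0.00755 million m³/yr = 20.68 m³/d
t = ΔV / Q = 18900 m³ / 20.68 m³/d = 913.7 d
t = 913.7 d ≈ 2.503 years

t ≈ 2.5 years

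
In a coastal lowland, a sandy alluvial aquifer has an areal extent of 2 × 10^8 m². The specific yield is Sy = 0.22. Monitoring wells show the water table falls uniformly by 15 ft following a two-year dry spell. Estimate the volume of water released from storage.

Δh = 15 ft = 4.572 m
ΔV = Sy × A × Δh = 0.22 × 2 × 10^8 m² × 4.572 m = 2.012 × 10^8 m³

ΔV ≈ 2.01 × 10^8 m³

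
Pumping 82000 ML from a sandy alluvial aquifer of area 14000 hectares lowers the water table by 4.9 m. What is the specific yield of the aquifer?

Sy ≈ 0.12

A = 14000 hectares = 1.4 × 10^8 m²
ΔV = 82000 ML = 8.2 × 10^7 m³
Sy = ΔV / (A × Δh) = 8.2 × 10^7 m³ / (1.4 × 10^8 m² × 4.9 m) = 0.1195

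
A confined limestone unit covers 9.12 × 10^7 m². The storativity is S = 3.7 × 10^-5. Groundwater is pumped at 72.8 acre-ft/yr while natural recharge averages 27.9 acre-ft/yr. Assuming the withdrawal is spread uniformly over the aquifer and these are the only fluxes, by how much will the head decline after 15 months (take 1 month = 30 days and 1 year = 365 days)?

Net abstraction = 72.8 − 27.9 = 44.9 acre-ft/yr
Q_net = 44.9 acre-ft/yr = 151.7 m³/d
t = 15 months = 450 d
ΔV = Q × t = 151.7 m³/d × 450 d = 68280 m³
Δh = ΔV / (S × A) = 68280 / (3.7 × 10^-5 × 9.12 × 10^7) = 20.23 m

Δh ≈ 20.2 m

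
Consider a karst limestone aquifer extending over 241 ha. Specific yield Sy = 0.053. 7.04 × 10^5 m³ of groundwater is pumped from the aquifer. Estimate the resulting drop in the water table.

A = 241 ha = 2.41 × 10^6 m²
Δh = ΔV / (Sy × A) = 7.04 × 10^5 m³ / (0.053 × 2.41 × 10^6 m²) = 5.512 m

Δh ≈ 5.51 m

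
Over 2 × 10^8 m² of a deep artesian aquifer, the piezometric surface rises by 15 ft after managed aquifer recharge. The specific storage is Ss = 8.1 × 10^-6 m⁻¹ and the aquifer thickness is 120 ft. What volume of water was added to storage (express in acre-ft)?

b = 120 ft = 36.58 m
S = Ss × b = 8.1 × 10^-6 m⁻¹ × 36.58 m = 2.963 × 10^-4
Δh = 15 ft = 4.572 m
ΔV = S × A × Δh = 2.963 × 10^-4 × 2 × 10^8 m² × 4.572 m = 2.709 × 10^5 m³
ΔV = 2.709 × 10^5 m³ = 219.6 acre-ft

ΔV ≈ 220 acre-ft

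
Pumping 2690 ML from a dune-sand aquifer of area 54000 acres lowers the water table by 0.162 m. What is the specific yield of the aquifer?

Sy ≈ 0.076

A = 54000 acres = 2.185 × 10^8 m²
ΔV = 2690 ML = 2.69 × 10^6 m³
Sy = ΔV / (A × Δh) = 2.69 × 10^6 m³ / (2.185 × 10^8 m² × 0.162 m) = 0.07598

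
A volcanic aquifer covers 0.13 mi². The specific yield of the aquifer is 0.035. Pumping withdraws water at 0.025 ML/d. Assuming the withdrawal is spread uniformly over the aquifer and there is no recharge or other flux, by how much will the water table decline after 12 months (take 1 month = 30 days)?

Δh ≈ 0.764 m

A = 0.13 mi² = 3.367 × 10^5 m²
Q = 0.025 ML/d = 25 m³/d
t = 12 months = 360 d
ΔV = Q × t = 25 m³/d × 360 d = 9000 m³
Δh = ΔV / (Sy × A) = 9000 / (0.035 × 3.367 × 10^5) = 0.7637 m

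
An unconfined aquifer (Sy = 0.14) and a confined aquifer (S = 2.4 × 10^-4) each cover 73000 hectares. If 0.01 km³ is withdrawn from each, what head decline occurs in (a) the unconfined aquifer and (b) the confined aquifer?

Δh_u ≈ 0.0978 m; Δh_c ≈ 57.1 m

A = 73000 hectares = 7.3 × 10^8 m²
ΔV = 0.01 km³ = 1 × 10^7 m³
Unconfined: Δh_u = ΔV/(Sy·A) = 1 × 10^7/(0.14 × 7.3 × 10^8) = 0.09785 m
Confined: Δh_c = ΔV/(S·A) = 1 × 10^7/(2.4 × 10^-4 × 7.3 × 10^8) = 57.08 m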